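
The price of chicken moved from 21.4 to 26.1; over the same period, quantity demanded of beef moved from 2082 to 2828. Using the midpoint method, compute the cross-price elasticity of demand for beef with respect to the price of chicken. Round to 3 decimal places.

1.536

%ΔQ_x = (2828 − 2082)/[(2082+2828)/2] = 746/2455 ≈ 0.3039.
%ΔP_y = (26.1 − 21.4)/[(21.4+26.1)/2] ≈ 0.1979.
E_xy = 0.3039/0.1979 ≈ 1.536.
E_xy > 0, so beef and chicken are substitutes.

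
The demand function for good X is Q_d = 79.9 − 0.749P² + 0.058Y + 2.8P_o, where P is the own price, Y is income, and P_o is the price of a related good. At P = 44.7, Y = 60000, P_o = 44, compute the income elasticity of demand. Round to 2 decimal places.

1.59

Q_d = 79.9 − 0.749(44.7)² + 0.058(60000) + 2.8(44) = 79.9 − 1496.5694 + 3480 + 123.2 = 2186.5306.
∂Q_d/∂Y = +0.058, so E_I = 0.058·(60000/2186.5306) ≈ 1.59.
E_I > 1: normal good (luxury).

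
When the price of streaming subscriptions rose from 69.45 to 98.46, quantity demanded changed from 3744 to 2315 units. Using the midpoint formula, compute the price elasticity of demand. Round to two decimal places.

%ΔQ = (2315 − 3744)/[(3744 + 2315)/2] = -1429/3029.5 ≈ -0.4717.
%Δp = (98.46 − 69.45)/[(69.45 + 98.46)/2] = 29.01/83.955 ≈ 0.3455.
Arc elasticity E = %ΔQ/%Δp ≈ -0.4717/0.3455 ≈ -1.37.
|E| > 1: demand is elastic over this range.

-1.37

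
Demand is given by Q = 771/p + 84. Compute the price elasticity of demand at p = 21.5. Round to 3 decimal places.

At p = 21.5, Q = 119.8605.
dQ/dp = −771/p² = −1.6679.
Point elasticity E = (dQ/dp)·(p/Q) = -1.6679 × 21.5/119.8605 ≈ -0.299.
|E| < 1, so demand is inelastic at this price.

-0.299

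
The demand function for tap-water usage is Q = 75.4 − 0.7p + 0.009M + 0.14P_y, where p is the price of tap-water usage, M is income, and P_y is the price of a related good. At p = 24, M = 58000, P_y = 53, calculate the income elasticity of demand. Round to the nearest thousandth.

0.888

At the given point, Q = 75.4 − 0.7(24) + 0.009(58000) + 0.14(53) = 75.4 − 16.8 + 522 + 7.42 = 588.02.
∂Q/∂M = +0.009, so E_I = 0.009·(58000/588.02) ≈ 0.888.
E_I ∈ (0,1): normal good (necessity).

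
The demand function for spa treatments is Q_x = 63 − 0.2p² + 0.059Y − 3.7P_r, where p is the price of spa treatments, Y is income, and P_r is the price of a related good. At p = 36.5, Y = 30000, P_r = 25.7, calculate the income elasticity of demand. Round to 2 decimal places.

First evaluate Q_x: 63 − 0.2(36.5)² + 0.059(30000) − 3.7(25.7) = 63 − 266.45 + 1770 − 95.09 = 1471.46.
∂Q_x/∂Y = +0.059, so E_I = 0.059·(30000/1471.46) ≈ 1.20.
E_I > 1: normal good (luxury).

1.20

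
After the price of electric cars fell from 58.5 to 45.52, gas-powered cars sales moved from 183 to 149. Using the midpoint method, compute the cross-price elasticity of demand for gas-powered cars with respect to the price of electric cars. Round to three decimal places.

0.821

%ΔQ_x = (149 − 183)/[(183+149)/2] = -34/166 ≈ -0.2048.
%ΔP_y = (45.52 − 58.5)/[(58.5+45.52)/2] ≈ -0.2496.
E_xy = -0.2048/-0.2496 ≈ 0.821.
E_xy > 0, so gas-powered cars and electric cars are substitutes.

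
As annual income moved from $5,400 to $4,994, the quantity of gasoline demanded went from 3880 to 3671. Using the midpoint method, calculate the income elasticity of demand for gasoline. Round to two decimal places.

%ΔQ = (3671 − 3880)/[(3880+3671)/2] = -209/3775.5 ≈ -0.0554.
%ΔM = (4,994 − 5,400)/[(5,400+4,994)/2] = -406/5197 ≈ -0.0781.
E_I = %ΔQ/%ΔM ≈ 0.71.
E_I ∈ (0,1): normal good (necessity).

0.71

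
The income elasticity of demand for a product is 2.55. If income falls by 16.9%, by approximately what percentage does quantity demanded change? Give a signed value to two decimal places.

%ΔQ ≈ E × %ΔI = (2.55) × (-16.9%) ≈ -43.10%.

-43.10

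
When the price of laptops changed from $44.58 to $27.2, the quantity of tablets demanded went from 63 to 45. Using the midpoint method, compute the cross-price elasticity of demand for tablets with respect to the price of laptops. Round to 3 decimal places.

%ΔQ_x = (45 − 63)/[(63+45)/2] = -18/54 ≈ -0.3333.
%ΔP_y = (27.2 − 44.58)/[(44.58+27.2)/2] ≈ -0.4843.
E_xy = -0.3333/-0.4843 ≈ 0.688.
E_xy > 0, so tablets and laptops are substitutes.

0.688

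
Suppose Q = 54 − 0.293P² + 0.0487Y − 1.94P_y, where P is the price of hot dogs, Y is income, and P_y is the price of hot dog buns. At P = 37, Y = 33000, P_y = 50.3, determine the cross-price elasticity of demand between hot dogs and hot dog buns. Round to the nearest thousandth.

-0.084

Substituting, Q = 54 − 0.293(37)² + 0.0487(33000) − 1.94(50.3) = 54 − 401.117 + 1607.1 − 97.582 = 1162.401.
∂Q/∂P_y = −1.94, so E_xy = -1.94·(50.3/1162.401) ≈ -0.084.
E_xy < 0: the goods are complements.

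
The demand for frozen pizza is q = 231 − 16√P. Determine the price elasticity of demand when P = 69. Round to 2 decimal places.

At P = 69, q = 98.094.
dq/dP = −16/(2√P) = −16/(2·8.3066).
Point elasticity E = (dq/dP)·(P/q) = -0.9631 × 69/98.094 ≈ -0.68.
|E| < 1, so demand is inelastic at this price.

-0.68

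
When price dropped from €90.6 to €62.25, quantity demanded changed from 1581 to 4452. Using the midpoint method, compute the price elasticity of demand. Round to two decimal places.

%Δq = (4452 − 1581)/[(1581 + 4452)/2] = 2871/3016.5 ≈ 0.9518.
%ΔP = (62.25 − 90.6)/[(90.6 + 62.25)/2] = -28.35/76.425 ≈ -0.3710.
Arc elasticity E = %Δq/%ΔP ≈ 0.9518/-0.3710 ≈ -2.57.
|E| > 1: demand is elastic over this range.

-2.57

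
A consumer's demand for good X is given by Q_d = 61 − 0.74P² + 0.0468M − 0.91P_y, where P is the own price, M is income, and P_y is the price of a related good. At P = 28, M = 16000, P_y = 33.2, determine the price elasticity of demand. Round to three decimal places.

-5.818

Substituting, Q_d = 61 − 0.74(28)² + 0.0468(16000) − 0.91(33.2) = 61 − 580.16 + 748.8 − 30.212 = 199.428.
∂Q_d/∂P = −2·0.74·P = -41.44, so E_p = -41.44·(28/199.428) ≈ -5.818.
|E_p| > 1: demand is elastic.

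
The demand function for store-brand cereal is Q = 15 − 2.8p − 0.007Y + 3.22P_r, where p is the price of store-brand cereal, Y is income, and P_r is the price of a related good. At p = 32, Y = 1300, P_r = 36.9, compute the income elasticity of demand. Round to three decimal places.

At the given point, Q = 15 − 2.8(32) − 0.007(1300) + 3.22(36.9) = 15 − 89.6 − 9.1 + 118.818 = 35.118.
∂Q/∂Y = −0.007, so E_I = -0.007·(1300/35.118) ≈ -0.259.
E_I < 0: inferior good.

-0.259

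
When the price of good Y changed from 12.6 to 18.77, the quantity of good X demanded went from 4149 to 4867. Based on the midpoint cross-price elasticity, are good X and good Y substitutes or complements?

%ΔQ_x = (4867 − 4149)/[(4149+4867)/2] = 718/4508 ≈ 0.1593.
%ΔP_y = (18.77 − 12.6)/[(12.6+18.77)/2] ≈ 0.3934.
E_xy = 0.1593/0.3934 ≈ 0.405.
E_xy > 0, so the goods are substitutes.

substitutes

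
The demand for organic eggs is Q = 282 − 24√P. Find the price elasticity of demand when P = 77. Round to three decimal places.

At P = 77, Q = 71.4009.
dQ/dP = −24/(2√P) = −24/(2·8.775).
Point elasticity E = (dQ/dP)·(P/Q) = -1.3675 × 77/71.4009 ≈ -1.475.
|E| > 1, so demand is elastic at this price.

-1.475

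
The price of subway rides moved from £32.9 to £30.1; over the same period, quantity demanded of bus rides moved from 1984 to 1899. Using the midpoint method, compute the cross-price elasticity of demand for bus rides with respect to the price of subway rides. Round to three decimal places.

0.493

%ΔQ_x = (1899 − 1984)/[(1984+1899)/2] = -85/1941.5 ≈ -0.0438.
%ΔP_y = (30.1 − 32.9)/[(32.9+30.1)/2] ≈ -0.0889.
E_xy = -0.0438/-0.0889 ≈ 0.493.
E_xy > 0, so bus rides and subway rides are substitutes.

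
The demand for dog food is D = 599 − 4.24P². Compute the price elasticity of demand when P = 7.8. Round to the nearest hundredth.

-1.51

At P = 7.8, D = 341.0384.
dD/dP = −2·4.24·P = −66.144.
Point elasticity E = (dD/dP)·(P/D) = -66.144 × 7.8/341.0384 ≈ -1.51.
|E| > 1, so demand is elastic at this price.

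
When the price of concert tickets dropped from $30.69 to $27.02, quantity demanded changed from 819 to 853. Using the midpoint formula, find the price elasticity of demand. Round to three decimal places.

%ΔQ = (853 − 819)/[(819 + 853)/2] = 34/836 ≈ 0.0407.
%Δp = (27.02 − 30.69)/[(30.69 + 27.02)/2] = -3.67/28.855 ≈ -0.1272.
Arc elasticity E = %ΔQ/%Δp ≈ 0.0407/-0.1272 ≈ -0.320.
|E| < 1: demand is inelastic over this range.

-0.320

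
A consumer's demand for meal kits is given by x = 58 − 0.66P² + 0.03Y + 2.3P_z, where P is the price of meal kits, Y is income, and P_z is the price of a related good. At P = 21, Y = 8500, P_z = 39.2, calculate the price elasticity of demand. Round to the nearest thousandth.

-5.193

Evaluating quantity at (P, Y, P_z) gives x = 58 − 0.66(21)² + 0.03(8500) + 2.3(39.2) = 58 − 291.06 + 255 + 90.16 = 112.1.
∂x/∂P = −2·0.66·P = -27.72, so E_p = -27.72·(21/112.1) ≈ -5.193.
|E_p| > 1: demand is elastic.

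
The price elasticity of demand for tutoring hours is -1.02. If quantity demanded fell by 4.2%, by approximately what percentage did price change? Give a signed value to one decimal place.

4.1

%ΔQ ≈ E × %ΔP ⇒ %ΔP = %ΔQ / E = (-4.2%)/(-1.02) ≈ 4.1%.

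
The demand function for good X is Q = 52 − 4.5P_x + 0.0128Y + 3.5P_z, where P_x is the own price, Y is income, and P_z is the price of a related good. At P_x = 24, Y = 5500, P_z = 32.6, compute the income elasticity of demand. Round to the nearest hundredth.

0.55

Substituting, Q = 52 − 4.5(24) + 0.0128(5500) + 3.5(32.6) = 52 − 108 + 70.4 + 114.1 = 128.5.
∂Q/∂Y = +0.0128, so E_I = 0.0128·(5500/128.5) ≈ 0.55.
E_I ∈ (0,1): normal good (necessity).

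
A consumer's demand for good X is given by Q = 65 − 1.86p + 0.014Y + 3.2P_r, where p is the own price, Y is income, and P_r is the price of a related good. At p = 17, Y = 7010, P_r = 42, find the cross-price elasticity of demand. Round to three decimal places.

0.505

Q = 65 − 1.86(17) + 0.014(7010) + 3.2(42) = 65 − 31.62 + 98.14 + 134.4 = 265.92.
∂Q/∂P_r = +3.2, so E_xy = 3.2·(42/265.92) ≈ 0.505.
E_xy > 0: the goods are substitutes.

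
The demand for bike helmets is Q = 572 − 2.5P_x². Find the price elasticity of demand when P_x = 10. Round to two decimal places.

At P_x = 10, Q = 322.
dQ/dP_x = −2·2.5·P_x = −50.
Point elasticity E = (dQ/dP_x)·(P_x/Q) = -50 × 10/322 ≈ -1.55.
|E| > 1, so demand is elastic at this price.

-1.55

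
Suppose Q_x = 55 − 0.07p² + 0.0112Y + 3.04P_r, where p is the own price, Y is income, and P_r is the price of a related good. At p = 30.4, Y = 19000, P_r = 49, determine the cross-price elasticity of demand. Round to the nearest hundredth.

0.42

Evaluating quantity at (p, Y, P_r) gives Q_x = 55 − 0.07(30.4)² + 0.0112(19000) + 3.04(49) = 55 − 64.6912 + 212.8 + 148.96 = 352.0688.
∂Q_x/∂P_r = +3.04, so E_xy = 3.04·(49/352.0688) ≈ 0.42.
E_xy > 0: the goods are substitutes.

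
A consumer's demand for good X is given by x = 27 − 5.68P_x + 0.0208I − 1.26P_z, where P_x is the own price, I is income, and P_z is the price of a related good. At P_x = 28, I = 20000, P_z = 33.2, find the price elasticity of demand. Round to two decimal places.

-0.66

At the given point, x = 27 − 5.68(28) + 0.0208(20000) − 1.26(33.2) = 27 − 159.04 + 416 − 41.832 = 242.128.
∂x/∂P_x = −5.68, so E_p = (−5.68)·(28/242.128) ≈ -0.66.
|E_p| < 1: demand is inelastic.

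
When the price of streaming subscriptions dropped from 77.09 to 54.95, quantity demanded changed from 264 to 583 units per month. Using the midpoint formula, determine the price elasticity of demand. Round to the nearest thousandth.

%Δq = (583 − 264)/[(264 + 583)/2] = 319/423.5 ≈ 0.7532.
%Δp = (54.95 − 77.09)/[(77.09 + 54.95)/2] = -22.14/66.02 ≈ -0.3354.
Arc elasticity E = %Δq/%Δp ≈ 0.7532/-0.3354 ≈ -2.246.
|E| > 1: demand is elastic over this range.

-2.246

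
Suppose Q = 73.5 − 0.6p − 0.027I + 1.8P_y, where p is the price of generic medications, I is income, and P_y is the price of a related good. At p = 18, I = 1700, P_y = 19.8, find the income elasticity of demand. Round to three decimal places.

-0.875

Evaluating quantity at (p, I, P_y) gives Q = 73.5 − 0.6(18) − 0.027(1700) + 1.8(19.8) = 73.5 − 10.8 − 45.9 + 35.64 = 52.44.
∂Q/∂I = −0.027, so E_I = -0.027·(1700/52.44) ≈ -0.875.
E_I < 0: inferior good.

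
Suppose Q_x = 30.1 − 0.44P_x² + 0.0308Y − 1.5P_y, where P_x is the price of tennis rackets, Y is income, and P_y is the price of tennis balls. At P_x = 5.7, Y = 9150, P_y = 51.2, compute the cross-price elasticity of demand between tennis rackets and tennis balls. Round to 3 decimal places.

-0.348

Evaluating quantity at (P_x, Y, P_y) gives Q_x = 30.1 − 0.44(5.7)² + 0.0308(9150) − 1.5(51.2) = 30.1 − 14.2956 + 281.82 − 76.8 = 220.8244.
∂Q_x/∂P_y = −1.5, so E_xy = -1.5·(51.2/220.8244) ≈ -0.348.
E_xy < 0: the goods are complements.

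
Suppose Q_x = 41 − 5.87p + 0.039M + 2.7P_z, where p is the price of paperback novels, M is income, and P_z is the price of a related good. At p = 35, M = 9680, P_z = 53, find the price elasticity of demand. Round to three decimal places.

Q_x = 41 − 5.87(35) + 0.039(9680) + 2.7(53) = 41 − 205.45 + 377.52 + 143.1 = 356.17.
∂Q_x/∂p = −5.87, so E_p = (−5.87)·(35/356.17) ≈ -0.577.
|E_p| < 1: demand is inelastic.

-0.577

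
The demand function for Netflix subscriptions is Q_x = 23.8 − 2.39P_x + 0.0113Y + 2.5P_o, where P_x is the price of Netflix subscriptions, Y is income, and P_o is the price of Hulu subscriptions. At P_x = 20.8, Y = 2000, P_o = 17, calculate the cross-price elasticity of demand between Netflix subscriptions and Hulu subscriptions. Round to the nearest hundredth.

1.08

First evaluate Q_x: 23.8 − 2.39(20.8) + 0.0113(2000) + 2.5(17) = 23.8 − 49.712 + 22.6 + 42.5 = 39.188.
∂Q_x/∂P_o = +2.5, so E_xy = 2.5·(17/39.188) ≈ 1.08.
E_xy > 0: the goods are substitutes.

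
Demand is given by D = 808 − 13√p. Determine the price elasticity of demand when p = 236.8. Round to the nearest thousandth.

At p = 236.8, D = 607.952.
dD/dp = −13/(2√p) = −13/(2·15.3883).
Point elasticity E = (dD/dp)·(p/D) = -0.4224 × 236.8/607.952 ≈ -0.165.
|E| < 1, so demand is inelastic at this price.

-0.165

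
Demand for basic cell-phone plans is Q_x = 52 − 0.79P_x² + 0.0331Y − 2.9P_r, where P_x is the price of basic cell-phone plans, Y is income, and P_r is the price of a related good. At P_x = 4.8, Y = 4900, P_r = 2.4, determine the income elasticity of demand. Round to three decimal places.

Evaluating quantity at (P_x, Y, P_r) gives Q_x = 52 − 0.79(4.8)² + 0.0331(4900) − 2.9(2.4) = 52 − 18.2016 + 162.19 − 6.96 = 189.0284.
∂Q_x/∂Y = +0.0331, so E_I = 0.0331·(4900/189.0284) ≈ 0.858.
E_I ∈ (0,1): normal good (necessity).

0.858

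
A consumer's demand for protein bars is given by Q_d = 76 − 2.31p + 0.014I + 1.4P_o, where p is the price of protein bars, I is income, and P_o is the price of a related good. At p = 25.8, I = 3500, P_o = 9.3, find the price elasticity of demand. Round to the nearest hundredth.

-0.76

Substituting, Q_d = 76 − 2.31(25.8) + 0.014(3500) + 1.4(9.3) = 76 − 59.598 + 49 + 13.02 = 78.422.
∂Q_d/∂p = −2.31, so E_p = (−2.31)·(25.8/78.422) ≈ -0.76.
|E_p| < 1: demand is inelastic.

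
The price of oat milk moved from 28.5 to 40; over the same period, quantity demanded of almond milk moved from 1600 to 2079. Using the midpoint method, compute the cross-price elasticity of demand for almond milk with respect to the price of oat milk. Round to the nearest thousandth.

0.776

%ΔQ_x = (2079 − 1600)/[(1600+2079)/2] = 479/1839.5 ≈ 0.2604.
%ΔP_y = (40 − 28.5)/[(28.5+40)/2] ≈ 0.3358.
E_xy = 0.2604/0.3358 ≈ 0.776.
E_xy > 0, so almond milk and oat milk are substitutes.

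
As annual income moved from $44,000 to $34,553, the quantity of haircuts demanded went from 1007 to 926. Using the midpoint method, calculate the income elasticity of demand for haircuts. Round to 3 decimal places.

%ΔQ = (926 − 1007)/[(1007+926)/2] = -81/966.5 ≈ -0.0838.
%ΔI = (34,553 − 44,000)/[(44,000+34,553)/2] = -9447/39276.5 ≈ -0.2405.
E_I = %ΔQ/%ΔI ≈ 0.348.
E_I ∈ (0,1): normal good (necessity).

0.348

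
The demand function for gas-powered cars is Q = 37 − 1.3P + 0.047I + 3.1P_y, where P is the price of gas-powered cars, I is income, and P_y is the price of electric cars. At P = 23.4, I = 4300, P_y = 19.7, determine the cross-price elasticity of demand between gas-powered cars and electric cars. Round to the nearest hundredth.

Evaluating quantity at (P, I, P_y) gives Q = 37 − 1.3(23.4) + 0.047(4300) + 3.1(19.7) = 37 − 30.42 + 202.1 + 61.07 = 269.75.
∂Q/∂P_y = +3.1, so E_xy = 3.1·(19.7/269.75) ≈ 0.23.
E_xy > 0: the goods are substitutes.

0.23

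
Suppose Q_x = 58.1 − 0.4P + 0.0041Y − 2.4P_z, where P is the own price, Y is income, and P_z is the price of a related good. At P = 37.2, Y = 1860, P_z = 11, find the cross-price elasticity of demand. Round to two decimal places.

First evaluate Q_x: 58.1 − 0.4(37.2) + 0.0041(1860) − 2.4(11) = 58.1 − 14.88 + 7.626 − 26.4 = 24.446.
∂Q_x/∂P_z = −2.4, so E_xy = -2.4·(11/24.446) ≈ -1.08.
E_xy < 0: the goods are complements.

-1.08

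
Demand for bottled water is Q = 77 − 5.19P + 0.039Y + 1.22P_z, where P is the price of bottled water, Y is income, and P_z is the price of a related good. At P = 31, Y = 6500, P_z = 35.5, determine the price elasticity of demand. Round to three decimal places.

At the given point, Q = 77 − 5.19(31) + 0.039(6500) + 1.22(35.5) = 77 − 160.89 + 253.5 + 43.31 = 212.92.
∂Q/∂P = −5.19, so E_p = (−5.19)·(31/212.92) ≈ -0.756.
|E_p| < 1: demand is inelastic.

-0.756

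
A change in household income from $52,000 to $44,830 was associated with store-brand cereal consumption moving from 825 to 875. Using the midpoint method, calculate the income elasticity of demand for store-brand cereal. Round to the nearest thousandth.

%ΔQ = (875 − 825)/[(825+875)/2] = 50/850 ≈ 0.0588.
%ΔI = (44,830 − 52,000)/[(52,000+44,830)/2] = -7170/48415 ≈ -0.1481.
E_I = %ΔQ/%ΔI ≈ -0.397.
E_I < 0: inferior good.

-0.397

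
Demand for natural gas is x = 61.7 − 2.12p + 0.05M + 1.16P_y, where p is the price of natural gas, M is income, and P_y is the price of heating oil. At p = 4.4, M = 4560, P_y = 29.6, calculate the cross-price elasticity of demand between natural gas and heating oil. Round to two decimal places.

0.11

x = 61.7 − 2.12(4.4) + 0.05(4560) + 1.16(29.6) = 61.7 − 9.328 + 228 + 34.336 = 314.708.
∂x/∂P_y = +1.16, so E_xy = 1.16·(29.6/314.708) ≈ 0.11.
E_xy > 0: the goods are substitutes.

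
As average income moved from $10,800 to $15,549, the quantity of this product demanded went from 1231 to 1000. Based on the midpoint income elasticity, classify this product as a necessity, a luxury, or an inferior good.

inferior

%ΔQ = (1000 − 1231)/[(1231+1000)/2] = -231/1115.5 ≈ -0.2071.
%ΔI = (15,549 − 10,800)/[(10,800+15,549)/2] = 4749/13174.5 ≈ 0.3605.
E_I = %ΔQ/%ΔI ≈ -0.574.
E_I < 0: inferior good.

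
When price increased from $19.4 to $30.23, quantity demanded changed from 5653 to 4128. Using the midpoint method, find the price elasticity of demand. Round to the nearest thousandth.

%ΔQ = (4128 − 5653)/[(5653 + 4128)/2] = -1525/4890.5 ≈ -0.3118.
%ΔP = (30.23 − 19.4)/[(19.4 + 30.23)/2] = 10.83/24.815 ≈ 0.4364.
Arc elasticity E = %ΔQ/%ΔP ≈ -0.3118/0.4364 ≈ -0.715.
|E| < 1: demand is inelastic over this range.

-0.715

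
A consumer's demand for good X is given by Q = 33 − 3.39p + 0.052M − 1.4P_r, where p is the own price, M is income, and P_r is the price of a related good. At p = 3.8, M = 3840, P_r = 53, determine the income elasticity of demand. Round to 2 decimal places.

First evaluate Q: 33 − 3.39(3.8) + 0.052(3840) − 1.4(53) = 33 − 12.882 + 199.68 − 74.2 = 145.598.
∂Q/∂M = +0.052, so E_I = 0.052·(3840/145.598) ≈ 1.37.
E_I > 1: normal good (luxury).

1.37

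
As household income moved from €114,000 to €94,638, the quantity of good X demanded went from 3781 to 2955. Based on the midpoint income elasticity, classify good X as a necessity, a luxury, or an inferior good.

%ΔQ = (2955 − 3781)/[(3781+2955)/2] = -826/3368 ≈ -0.2452.
%ΔY = (94,638 − 114,000)/[(114,000+94,638)/2] = -19362/104319 ≈ -0.1856.
E_I = %ΔQ/%ΔY ≈ 1.321.
E_I > 1: normal good (luxury).

luxury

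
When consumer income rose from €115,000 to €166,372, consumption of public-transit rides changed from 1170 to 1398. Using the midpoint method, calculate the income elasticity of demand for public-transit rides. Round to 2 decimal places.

0.49

%ΔQ = (1398 − 1170)/[(1170+1398)/2] = 228/1284 ≈ 0.1776.
%ΔI = (166,372 − 115,000)/[(115,000+166,372)/2] = 51372/140686 ≈ 0.3652.
E_I = %ΔQ/%ΔI ≈ 0.49.
E_I ∈ (0,1): normal good (necessity).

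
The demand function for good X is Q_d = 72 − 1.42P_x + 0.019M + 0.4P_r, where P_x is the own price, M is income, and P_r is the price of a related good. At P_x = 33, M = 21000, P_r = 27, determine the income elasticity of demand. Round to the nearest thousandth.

Q_d = 72 − 1.42(33) + 0.019(21000) + 0.4(27) = 72 − 46.86 + 399 + 10.8 = 434.94.
∂Q_d/∂M = +0.019, so E_I = 0.019·(21000/434.94) ≈ 0.917.
E_I ∈ (0,1): normal good (necessity).

0.917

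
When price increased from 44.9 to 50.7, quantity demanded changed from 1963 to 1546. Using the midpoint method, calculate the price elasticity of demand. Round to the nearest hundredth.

-1.96

%Δq = (1546 − 1963)/[(1963 + 1546)/2] = -417/1754.5 ≈ -0.2377.
%ΔP = (50.7 − 44.9)/[(44.9 + 50.7)/2] = 5.8/47.8 ≈ 0.1213.
Arc elasticity E = %Δq/%ΔP ≈ -0.2377/0.1213 ≈ -1.96.
|E| > 1: demand is elastic over this range.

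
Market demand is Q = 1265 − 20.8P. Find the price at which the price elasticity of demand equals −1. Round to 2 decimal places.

30.41

For linear demand Q = a − bP, E = −bP/(a − bP). |E| = 1 ⇒ bP = a − bP ⇒ P = a/(2b).
P = 1265/(2·20.8) ≈ 30.41.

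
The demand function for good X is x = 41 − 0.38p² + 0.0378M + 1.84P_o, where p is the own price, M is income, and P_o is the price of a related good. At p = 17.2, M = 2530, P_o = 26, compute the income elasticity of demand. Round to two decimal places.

1.33

At the given point, x = 41 − 0.38(17.2)² + 0.0378(2530) + 1.84(26) = 41 − 112.4192 + 95.634 + 47.84 = 72.0548.
∂x/∂M = +0.0378, so E_I = 0.0378·(2530/72.0548) ≈ 1.33.
E_I > 1: normal good (luxury).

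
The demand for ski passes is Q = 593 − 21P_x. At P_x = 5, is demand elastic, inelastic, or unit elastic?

inelastic

At P_x = 5, Q = 488.
dQ/dP_x = −21.
Point elasticity E = (dQ/dP_x)·(P_x/Q) = -21 × 5/488 ≈ -0.215.
|E| ≈ 0.215 < 1, so demand is inelastic.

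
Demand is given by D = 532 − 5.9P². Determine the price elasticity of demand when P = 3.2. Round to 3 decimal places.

At P = 3.2, D = 471.584.
dD/dP = −2·5.9·P = −37.76.
Point elasticity E = (dD/dP)·(P/D) = -37.76 × 3.2/471.584 ≈ -0.256.
|E| < 1, so demand is inelastic at this price.

-0.256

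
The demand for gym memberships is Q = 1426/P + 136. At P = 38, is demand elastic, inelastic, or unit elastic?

inelastic

At P = 38, Q = 173.5263.
dQ/dP = −1426/P² = −0.9875.
Point elasticity E = (dQ/dP)·(P/Q) = -0.9875 × 38/173.5263 ≈ -0.216.
|E| ≈ 0.216 < 1, so demand is inelastic.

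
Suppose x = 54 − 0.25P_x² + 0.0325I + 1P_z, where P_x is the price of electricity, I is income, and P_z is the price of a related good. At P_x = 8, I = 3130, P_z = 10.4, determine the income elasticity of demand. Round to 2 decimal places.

Evaluating quantity at (P_x, I, P_z) gives x = 54 − 0.25(8)² + 0.0325(3130) + 1(10.4) = 54 − 16 + 101.725 + 10.4 = 150.125.
∂x/∂I = +0.0325, so E_I = 0.0325·(3130/150.125) ≈ 0.68.
E_I ∈ (0,1): normal good (necessity).

0.68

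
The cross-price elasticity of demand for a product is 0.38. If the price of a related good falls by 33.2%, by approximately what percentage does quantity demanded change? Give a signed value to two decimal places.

-12.62

%ΔQ ≈ E × %ΔP_y = (0.38) × (-33.2%) ≈ -12.62%.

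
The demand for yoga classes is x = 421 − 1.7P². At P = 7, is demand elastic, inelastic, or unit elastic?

inelastic

At P = 7, x = 337.7.
dx/dP = −2·1.7·P = −23.8.
Point elasticity E = (dx/dP)·(P/x) = -23.8 × 7/337.7 ≈ -0.493.
|E| ≈ 0.493 < 1, so demand is inelastic.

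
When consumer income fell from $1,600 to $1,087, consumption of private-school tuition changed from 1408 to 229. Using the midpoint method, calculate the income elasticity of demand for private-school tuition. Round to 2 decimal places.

3.77

%ΔQ = (229 − 1408)/[(1408+229)/2] = -1179/818.5 ≈ -1.4404.
%ΔI = (1,087 − 1,600)/[(1,600+1,087)/2] = -513/1343.5 ≈ -0.3818.
E_I = %ΔQ/%ΔI ≈ 3.77.
E_I > 1: normal good (luxury).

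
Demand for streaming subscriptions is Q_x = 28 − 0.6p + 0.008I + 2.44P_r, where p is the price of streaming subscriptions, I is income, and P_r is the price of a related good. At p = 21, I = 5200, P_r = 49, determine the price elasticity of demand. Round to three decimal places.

-0.071

Evaluating quantity at (p, I, P_r) gives Q_x = 28 − 0.6(21) + 0.008(5200) + 2.44(49) = 28 − 12.6 + 41.6 + 119.56 = 176.56.
∂Q_x/∂p = −0.6, so E_p = (−0.6)·(21/176.56) ≈ -0.071.
|E_p| < 1: demand is inelastic.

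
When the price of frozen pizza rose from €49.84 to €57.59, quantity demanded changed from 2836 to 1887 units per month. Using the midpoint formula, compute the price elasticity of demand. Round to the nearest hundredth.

-2.79

%Δq = (1887 − 2836)/[(2836 + 1887)/2] = -949/2361.5 ≈ -0.4019.
%Δp = (57.59 − 49.84)/[(49.84 + 57.59)/2] = 7.75/53.715 ≈ 0.1443.
Arc elasticity E = %Δq/%Δp ≈ -0.4019/0.1443 ≈ -2.79.
|E| > 1: demand is elastic over this range.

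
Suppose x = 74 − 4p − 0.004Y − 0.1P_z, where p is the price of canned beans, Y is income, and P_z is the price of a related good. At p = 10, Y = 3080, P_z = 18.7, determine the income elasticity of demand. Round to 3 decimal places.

-0.622

Substituting, x = 74 − 4(10) − 0.004(3080) − 0.1(18.7) = 74 − 40 − 12.32 − 1.87 = 19.81.
∂x/∂Y = −0.004, so E_I = -0.004·(3080/19.81) ≈ -0.622.
E_I < 0: inferior good.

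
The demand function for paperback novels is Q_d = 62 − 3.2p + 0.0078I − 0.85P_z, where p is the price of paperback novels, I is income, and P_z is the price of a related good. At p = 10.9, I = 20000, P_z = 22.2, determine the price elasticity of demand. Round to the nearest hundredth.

Substituting, Q_d = 62 − 3.2(10.9) + 0.0078(20000) − 0.85(22.2) = 62 − 34.88 + 156 − 18.87 = 164.25.
∂Q_d/∂p = −3.2, so E_p = (−3.2)·(10.9/164.25) ≈ -0.21.
|E_p| < 1: demand is inelastic.

-0.21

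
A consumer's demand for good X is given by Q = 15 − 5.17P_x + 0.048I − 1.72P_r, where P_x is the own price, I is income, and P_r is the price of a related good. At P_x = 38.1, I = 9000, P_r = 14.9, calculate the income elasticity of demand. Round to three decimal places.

At the given point, Q = 15 − 5.17(38.1) + 0.048(9000) − 1.72(14.9) = 15 − 196.977 + 432 − 25.628 = 224.395.
∂Q/∂I = +0.048, so E_I = 0.048·(9000/224.395) ≈ 1.925.
E_I > 1: normal good (luxury).

1.925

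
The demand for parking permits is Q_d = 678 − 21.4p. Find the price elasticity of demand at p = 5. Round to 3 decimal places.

-0.187

At p = 5, Q_d = 571.
dQ_d/dp = −21.4.
Point elasticity E = (dQ_d/dp)·(p/Q_d) = -21.4 × 5/571 ≈ -0.187.
|E| < 1, so demand is inelastic at this price.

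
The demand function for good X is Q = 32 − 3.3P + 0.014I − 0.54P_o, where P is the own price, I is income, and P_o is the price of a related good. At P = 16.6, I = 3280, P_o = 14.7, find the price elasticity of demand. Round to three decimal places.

-3.603

Q = 32 − 3.3(16.6) + 0.014(3280) − 0.54(14.7) = 32 − 54.78 + 45.92 − 7.938 = 15.202.
∂Q/∂P = −3.3, so E_p = (−3.3)·(16.6/15.202) ≈ -3.603.
|E_p| > 1: demand is elastic.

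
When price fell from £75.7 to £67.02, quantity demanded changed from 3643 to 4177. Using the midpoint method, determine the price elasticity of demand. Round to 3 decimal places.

-1.123

%Δq = (4177 − 3643)/[(3643 + 4177)/2] = 534/3910 ≈ 0.1366.
%ΔP = (67.02 − 75.7)/[(75.7 + 67.02)/2] = -8.68/71.36 ≈ -0.1216.
Arc elasticity E = %Δq/%ΔP ≈ 0.1366/-0.1216 ≈ -1.123.
|E| > 1: demand is elastic over this range.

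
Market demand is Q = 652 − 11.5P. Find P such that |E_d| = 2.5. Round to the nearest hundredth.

40.50

Set −bP/(a − bP) = −2.5 ⇒ bP = 2.5(a − bP) ⇒ bP(1+2.5) = 2.5·a.
P = 2.5·652/(11.5·3.5) ≈ 40.50.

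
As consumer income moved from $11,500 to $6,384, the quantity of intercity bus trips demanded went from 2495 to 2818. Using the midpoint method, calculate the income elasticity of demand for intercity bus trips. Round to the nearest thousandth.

-0.213

%ΔQ = (2818 − 2495)/[(2495+2818)/2] = 323/2656.5 ≈ 0.1216.
%ΔM = (6,384 − 11,500)/[(11,500+6,384)/2] = -5116/8942 ≈ -0.5721.
E_I = %ΔQ/%ΔM ≈ -0.213.
E_I < 0: inferior good.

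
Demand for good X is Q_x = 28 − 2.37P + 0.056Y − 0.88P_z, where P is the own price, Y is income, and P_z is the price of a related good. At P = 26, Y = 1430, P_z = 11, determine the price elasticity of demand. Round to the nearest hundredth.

-1.68

Evaluating quantity at (P, Y, P_z) gives Q_x = 28 − 2.37(26) + 0.056(1430) − 0.88(11) = 28 − 61.62 + 80.08 − 9.68 = 36.78.
∂Q_x/∂P = −2.37, so E_p = (−2.37)·(26/36.78) ≈ -1.68.
|E_p| > 1: demand is elastic.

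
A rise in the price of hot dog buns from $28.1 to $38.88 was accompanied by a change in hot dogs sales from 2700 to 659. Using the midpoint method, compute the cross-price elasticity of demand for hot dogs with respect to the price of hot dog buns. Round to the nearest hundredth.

-3.78

%ΔQ_x = (659 − 2700)/[(2700+659)/2] = -2041/1679.5 ≈ -1.2152.
%ΔP_y = (38.88 − 28.1)/[(28.1+38.88)/2] ≈ 0.3219.
E_xy = -1.2152/0.3219 ≈ -3.78.
E_xy < 0, so hot dogs and hot dog buns are complements.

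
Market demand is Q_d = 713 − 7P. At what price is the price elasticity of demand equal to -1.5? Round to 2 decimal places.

Set −bP/(a − bP) = −1.5 ⇒ bP = 1.5(a − bP) ⇒ bP(1+1.5) = 1.5·a.
P = 1.5·713/(7·2.5) ≈ 61.11.

61.11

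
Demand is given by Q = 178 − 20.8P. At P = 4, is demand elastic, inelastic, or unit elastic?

At P = 4, Q = 94.8.
dQ/dP = −20.8.
Point elasticity E = (dQ/dP)·(P/Q) = -20.8 × 4/94.8 ≈ -0.878.
|E| ≈ 0.878 < 1, so demand is inelastic.

inelastic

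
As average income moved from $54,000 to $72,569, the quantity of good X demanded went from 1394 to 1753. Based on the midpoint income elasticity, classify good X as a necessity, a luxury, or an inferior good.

necessity

%ΔQ = (1753 − 1394)/[(1394+1753)/2] = 359/1573.5 ≈ 0.2282.
%ΔI = (72,569 − 54,000)/[(54,000+72,569)/2] = 18569/63284.5 ≈ 0.2934.
E_I = %ΔQ/%ΔI ≈ 0.778.
E_I ∈ (0,1): normal good (necessity).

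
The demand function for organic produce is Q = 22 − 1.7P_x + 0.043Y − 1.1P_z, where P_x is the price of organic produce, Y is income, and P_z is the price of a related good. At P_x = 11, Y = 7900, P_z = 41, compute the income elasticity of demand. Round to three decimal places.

1.140

First evaluate Q: 22 − 1.7(11) + 0.043(7900) − 1.1(41) = 22 − 18.7 + 339.7 − 45.1 = 297.9.
∂Q/∂Y = +0.043, so E_I = 0.043·(7900/297.9) ≈ 1.140.
E_I > 1: normal good (luxury).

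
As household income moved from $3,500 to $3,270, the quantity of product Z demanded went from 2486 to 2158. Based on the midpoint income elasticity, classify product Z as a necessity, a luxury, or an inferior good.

luxury

%ΔQ = (2158 − 2486)/[(2486+2158)/2] = -328/2322 ≈ -0.1413.
%ΔY = (3,270 − 3,500)/[(3,500+3,270)/2] = -230/3385 ≈ -0.0679.
E_I = %ΔQ/%ΔY ≈ 2.079.
E_I > 1: normal good (luxury).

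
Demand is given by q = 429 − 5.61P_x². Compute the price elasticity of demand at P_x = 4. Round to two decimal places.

-0.53

At P_x = 4, q = 339.24.
dq/dP_x = −2·5.61·P_x = −44.88.
Point elasticity E = (dq/dP_x)·(P_x/q) = -44.88 × 4/339.24 ≈ -0.53.
|E| < 1, so demand is inelastic at this price.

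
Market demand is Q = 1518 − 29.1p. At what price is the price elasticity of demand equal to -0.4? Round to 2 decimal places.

Set −bp/(a − bp) = −0.4 ⇒ bp = 0.4(a − bp) ⇒ bp(1+0.4) = 0.4·a.
p = 0.4·1518/(29.1·1.4) ≈ 14.90.

14.90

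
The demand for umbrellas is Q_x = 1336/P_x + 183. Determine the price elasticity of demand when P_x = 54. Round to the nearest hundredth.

-0.12

At P_x = 54, Q_x = 207.7407.
dQ_x/dP_x = −1336/P_x² = −0.4582.
Point elasticity E = (dQ_x/dP_x)·(P_x/Q_x) = -0.4582 × 54/207.7407 ≈ -0.12.
|E| < 1, so demand is inelastic at this price.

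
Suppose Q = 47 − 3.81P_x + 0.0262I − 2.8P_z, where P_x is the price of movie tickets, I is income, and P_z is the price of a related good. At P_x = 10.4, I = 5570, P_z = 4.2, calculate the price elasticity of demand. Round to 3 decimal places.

-0.280

Substituting, Q = 47 − 3.81(10.4) + 0.0262(5570) − 2.8(4.2) = 47 − 39.624 + 145.934 − 11.76 = 141.55.
∂Q/∂P_x = −3.81, so E_p = (−3.81)·(10.4/141.55) ≈ -0.280.
|E_p| < 1: demand is inelastic.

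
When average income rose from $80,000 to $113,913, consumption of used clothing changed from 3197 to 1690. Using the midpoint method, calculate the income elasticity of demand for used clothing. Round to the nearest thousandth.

%ΔQ = (1690 − 3197)/[(3197+1690)/2] = -1507/2443.5 ≈ -0.6167.
%ΔY = (113,913 − 80,000)/[(80,000+113,913)/2] = 33913/96956.5 ≈ 0.3498.
E_I = %ΔQ/%ΔY ≈ -1.763.
E_I < 0: inferior good.

-1.763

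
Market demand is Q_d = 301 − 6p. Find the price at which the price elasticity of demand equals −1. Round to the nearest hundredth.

For linear demand Q_d = a − bp, E = −bp/(a − bp). |E| = 1 ⇒ bp = a − bp ⇒ p = a/(2b).
p = 301/(2·6) ≈ 25.08.

25.08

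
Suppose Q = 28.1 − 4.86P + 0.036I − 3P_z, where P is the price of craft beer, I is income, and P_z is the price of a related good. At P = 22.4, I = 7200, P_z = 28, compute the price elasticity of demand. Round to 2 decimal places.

-1.15

At the given point, Q = 28.1 − 4.86(22.4) + 0.036(7200) − 3(28) = 28.1 − 108.864 + 259.2 − 84 = 94.436.
∂Q/∂P = −4.86, so E_p = (−4.86)·(22.4/94.436) ≈ -1.15.
|E_p| > 1: demand is elastic.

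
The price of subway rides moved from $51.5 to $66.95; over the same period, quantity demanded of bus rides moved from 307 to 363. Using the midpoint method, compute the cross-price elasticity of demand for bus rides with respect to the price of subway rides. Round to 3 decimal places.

0.641

%ΔQ_x = (363 − 307)/[(307+363)/2] = 56/335 ≈ 0.1672.
%ΔP_y = (66.95 − 51.5)/[(51.5+66.95)/2] ≈ 0.2609.
E_xy = 0.1672/0.2609 ≈ 0.641.
E_xy > 0, so bus rides and subway rides are substitutes.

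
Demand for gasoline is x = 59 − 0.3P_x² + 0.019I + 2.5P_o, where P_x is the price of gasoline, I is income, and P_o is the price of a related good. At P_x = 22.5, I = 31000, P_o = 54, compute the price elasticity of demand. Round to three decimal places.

At the given point, x = 59 − 0.3(22.5)² + 0.019(31000) + 2.5(54) = 59 − 151.875 + 589 + 135 = 631.125.
∂x/∂P_x = −2·0.3·P_x = -13.5, so E_p = -13.5·(22.5/631.125) ≈ -0.481.
|E_p| < 1: demand is inelastic.

-0.481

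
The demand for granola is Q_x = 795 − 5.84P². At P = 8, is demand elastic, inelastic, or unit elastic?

At P = 8, Q_x = 421.24.
dQ_x/dP = −2·5.84·P = −93.44.
Point elasticity E = (dQ_x/dP)·(P/Q_x) = -93.44 × 8/421.24 ≈ -1.775.
|E| ≈ 1.775 > 1, so demand is elastic.

elastic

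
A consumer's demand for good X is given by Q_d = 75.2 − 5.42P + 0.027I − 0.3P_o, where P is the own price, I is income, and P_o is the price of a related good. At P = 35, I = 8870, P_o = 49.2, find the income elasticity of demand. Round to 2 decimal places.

2.17

First evaluate Q_d: 75.2 − 5.42(35) + 0.027(8870) − 0.3(49.2) = 75.2 − 189.7 + 239.49 − 14.76 = 110.23.
∂Q_d/∂I = +0.027, so E_I = 0.027·(8870/110.23) ≈ 2.17.
E_I > 1: normal good (luxury).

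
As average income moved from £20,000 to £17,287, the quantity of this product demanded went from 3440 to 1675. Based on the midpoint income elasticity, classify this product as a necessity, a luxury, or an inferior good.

luxury

%ΔQ = (1675 − 3440)/[(3440+1675)/2] = -1765/2557.5 ≈ -0.6901.
%ΔY = (17,287 − 20,000)/[(20,000+17,287)/2] = -2713/18643.5 ≈ -0.1455.
E_I = %ΔQ/%ΔY ≈ 4.742.
E_I > 1: normal good (luxury).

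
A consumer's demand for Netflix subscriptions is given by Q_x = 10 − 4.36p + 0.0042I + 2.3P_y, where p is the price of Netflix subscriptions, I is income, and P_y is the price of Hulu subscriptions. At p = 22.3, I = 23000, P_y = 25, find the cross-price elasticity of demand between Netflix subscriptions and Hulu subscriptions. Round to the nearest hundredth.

Evaluating quantity at (p, I, P_y) gives Q_x = 10 − 4.36(22.3) + 0.0042(23000) + 2.3(25) = 10 − 97.228 + 96.6 + 57.5 = 66.872.
∂Q_x/∂P_y = +2.3, so E_xy = 2.3·(25/66.872) ≈ 0.86.
E_xy > 0: the goods are substitutes.

0.86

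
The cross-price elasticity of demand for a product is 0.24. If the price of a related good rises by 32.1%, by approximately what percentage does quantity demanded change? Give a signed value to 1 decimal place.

%ΔQ ≈ E × %ΔP_y = (0.24) × (32.1%) ≈ 7.7%.

7.7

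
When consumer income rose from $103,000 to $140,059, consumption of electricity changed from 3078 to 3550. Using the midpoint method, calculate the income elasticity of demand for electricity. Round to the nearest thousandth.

%ΔQ = (3550 − 3078)/[(3078+3550)/2] = 472/3314 ≈ 0.1424.
%ΔY = (140,059 − 103,000)/[(103,000+140,059)/2] = 37059/121529.5 ≈ 0.3049.
E_I = %ΔQ/%ΔY ≈ 0.467.
E_I ∈ (0,1): normal good (necessity).

0.467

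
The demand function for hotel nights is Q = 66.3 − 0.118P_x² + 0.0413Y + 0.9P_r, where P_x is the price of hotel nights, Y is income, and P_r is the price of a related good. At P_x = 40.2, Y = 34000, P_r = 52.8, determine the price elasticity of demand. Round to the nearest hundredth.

Evaluating quantity at (P_x, Y, P_r) gives Q = 66.3 − 0.118(40.2)² + 0.0413(34000) + 0.9(52.8) = 66.3 − 190.6927 + 1404.2 + 47.52 = 1327.3273.
∂Q/∂P_x = −2·0.118·P_x = -9.4872, so E_p = -9.4872·(40.2/1327.3273) ≈ -0.29.
|E_p| < 1: demand is inelastic.

-0.29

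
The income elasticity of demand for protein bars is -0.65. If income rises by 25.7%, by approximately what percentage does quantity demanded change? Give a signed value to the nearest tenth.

%ΔQ ≈ E × %ΔI = (-0.65) × (25.7%) ≈ -16.7%.

-16.7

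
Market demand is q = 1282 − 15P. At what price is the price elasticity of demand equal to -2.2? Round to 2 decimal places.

Set −bP/(a − bP) = −2.2 ⇒ bP = 2.2(a − bP) ⇒ bP(1+2.2) = 2.2·a.
P = 2.2·1282/(15·3.2) ≈ 58.76.

58.76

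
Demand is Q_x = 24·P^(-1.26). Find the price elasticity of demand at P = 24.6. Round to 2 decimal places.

For a Cobb–Douglas (constant-elasticity) form Q_x = A·P^α·…, the elasticity with respect to P equals the exponent α at every point.
Here the exponent on P is -1.26, so the price elasticity of demand is -1.26.

-1.26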